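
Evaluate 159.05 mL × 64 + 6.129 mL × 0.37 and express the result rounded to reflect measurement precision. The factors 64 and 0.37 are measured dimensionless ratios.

159.05 × 64 = 10179.2 → 1.0 × 10⁴ mL (2 s.f., last digit at the 10^3 place).
6.129 × 0.37 = 2.26773 → 2.3 mL (2 s.f., last digit at the 10^-1 place).
Sum: 10181.46773 mL; keep the coarser place, 10^3.
Result: 1.0 × 10⁴ mL.

1.0 × 10⁴ mL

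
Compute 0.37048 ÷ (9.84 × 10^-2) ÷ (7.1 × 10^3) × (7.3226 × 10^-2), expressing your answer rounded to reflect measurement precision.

3.9 × 10^-5

0.37048 ÷ (9.84 × 10^-2) ÷ (7.1 × 10^3) × (7.3226 × 10^-2) = 0.0000388308262911…
Multiplication/division keeps the fewest significant figures: 0.37048 → 5 s.f., 9.84 × 10^-2 → 3 s.f., 7.1 × 10^3 → 2 s.f., 7.3226 × 10^-2 → 5 s.f.; limit is 2.
Rounded to 2 significant figures: 3.9 × 10^-5.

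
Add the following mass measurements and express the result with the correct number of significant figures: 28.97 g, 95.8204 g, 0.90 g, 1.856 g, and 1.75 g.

129.30 g

28.97 g + 95.8204 g + 0.90 g + 1.856 g + 1.75 g = 129.2964 g.
Addition/subtraction keeps the fewest decimal places: 28.97 → 2 decimal places, 95.8204 → 4 decimal places, 0.90 → 2 decimal places, 1.856 → 3 decimal places, 1.75 → 2 decimal places; limit is 2.
Rounded to 2 decimal places: 129.30 g.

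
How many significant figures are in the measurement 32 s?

2

32: every digit is nonzero and significant.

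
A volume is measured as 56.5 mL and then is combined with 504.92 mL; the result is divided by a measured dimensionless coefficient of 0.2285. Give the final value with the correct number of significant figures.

2457 mL

56.5 mL + 504.92 mL = 561.42 mL; the sum is limited to 1 decimal place (4 s.f.).
Carrying full precision, 561.42 ÷ 0.2285 = 2456.98030635… mL; 0.2285 has 4 s.f., so the result keeps min(4, 4) = 4 s.f.
Rounded to 4 significant figures: 2457 mL.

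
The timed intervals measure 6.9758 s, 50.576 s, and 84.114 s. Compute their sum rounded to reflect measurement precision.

141.666 s

6.9758 s + 50.576 s + 84.114 s = 141.6658 s.
Addition/subtraction keeps the fewest decimal places: 6.9758 → 4 decimal places, 50.576 → 3 decimal places, 84.114 → 3 decimal places; limit is 3.
Rounded to 3 decimal places: 141.666 s.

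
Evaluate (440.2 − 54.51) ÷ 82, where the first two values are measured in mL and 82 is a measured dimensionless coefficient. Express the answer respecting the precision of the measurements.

440.2 mL − 54.51 mL = 385.69 mL; the difference is limited to 1 decimal place (4 s.f.).
Carrying full precision, 385.69 ÷ 82 = 4.70353658537… mL; 82 has 2 s.f., so the result keeps min(4, 2) = 2 s.f.
Rounded to 2 significant figures: 4.7 mL.

4.7 mL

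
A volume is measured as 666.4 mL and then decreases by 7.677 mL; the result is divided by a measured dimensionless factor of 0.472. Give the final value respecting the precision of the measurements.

1.40 × 10^3 mL

666.4 mL − 7.677 mL = 658.723 mL; the difference is limited to 1 decimal place (4 s.f.).
Carrying full precision, 658.723 ÷ 0.472 = 1395.59957627… mL; 0.472 has 3 s.f., so the result keeps min(4, 3) = 3 s.f.
Rounded to 3 significant figures: 1.40 × 10^3 mL.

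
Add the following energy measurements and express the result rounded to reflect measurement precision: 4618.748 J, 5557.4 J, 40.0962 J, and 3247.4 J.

13463.6 J

4618.748 J + 5557.4 J + 40.0962 J + 3247.4 J = 13463.6442 J.
Addition/subtraction keeps the fewest decimal places: 4618.748 → 3 decimal places, 5557.4 → 1 decimal place, 40.0962 → 4 decimal places, 3247.4 → 1 decimal place; limit is 1.
Rounded to 1 decimal place: 13463.6 J.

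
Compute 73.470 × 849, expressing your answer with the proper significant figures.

73.470 × 849 = 62376.03
Multiplication/division keeps the fewest significant figures: 73.470 → 5 s.f., 849 → 3 s.f.; limit is 3.
Rounded to 3 significant figures: 6.24 × 10^4.

6.24 × 10^4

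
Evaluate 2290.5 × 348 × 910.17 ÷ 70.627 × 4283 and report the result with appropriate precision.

4.40 × 10^10

2290.5 × 348 × 910.17 ÷ 70.627 × 4283 = 4.39956128666 × 10^10…
Multiplication/division keeps the fewest significant figures: 2290.5 → 5 s.f., 348 → 3 s.f., 910.17 → 5 s.f., 70.627 → 5 s.f., 4283 → 4 s.f.; limit is 3.
Rounded to 3 significant figures: 4.40 × 10^10.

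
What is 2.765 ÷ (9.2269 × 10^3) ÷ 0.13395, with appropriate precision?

0.002237

2.765 ÷ (9.2269 × 10^3) ÷ 0.13395 = 0.00223715772453…
Multiplication/division keeps the fewest significant figures: 2.765 → 4 s.f., 9.2269 × 10^3 → 5 s.f., 0.13395 → 5 s.f.; limit is 4.
Rounded to 4 significant figures: 0.002237.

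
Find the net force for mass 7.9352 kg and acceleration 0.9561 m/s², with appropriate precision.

net force = 7.9352 kg × 0.9561 m/s² = 7.58684472 N.
7.9352 has 5 significant figures; 0.9561 has 4.
Division/multiplication keeps the fewest: 4 significant figures.
Rounded: 7.587 N.

7.587 N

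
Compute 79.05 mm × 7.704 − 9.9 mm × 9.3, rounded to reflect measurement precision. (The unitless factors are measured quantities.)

517 mm

79.05 × 7.704 = 609.0012 → 609.0 mm (4 s.f., last digit at the 10^-1 place).
9.9 × 9.3 = 92.07 → 92 mm (2 s.f., last digit at the 10^0 place).
Difference: 516.9312 mm; keep the coarser place, 10^0.
Result: 517 mm.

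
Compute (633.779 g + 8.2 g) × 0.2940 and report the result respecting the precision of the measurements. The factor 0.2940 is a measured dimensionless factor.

188.7 g

633.779 g + 8.2 g = 641.979 g; the sum is limited to 1 decimal place (4 s.f.).
Carrying full precision, 641.979 × 0.2940 = 188.741826 g; 0.2940 has 4 s.f., so the result keeps min(4, 4) = 4 s.f.
Rounded to 4 significant figures: 188.7 g.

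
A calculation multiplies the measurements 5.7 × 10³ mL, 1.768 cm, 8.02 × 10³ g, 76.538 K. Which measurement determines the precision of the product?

5.7 × 10³ mL

5.7 × 10³ mL → 2 s.f.; 1.768 cm → 4 s.f.; 8.02 × 10³ g → 3 s.f.; 76.538 K → 5 s.f.
The fewest is 2 significant figures, from 5.7 × 10³ mL.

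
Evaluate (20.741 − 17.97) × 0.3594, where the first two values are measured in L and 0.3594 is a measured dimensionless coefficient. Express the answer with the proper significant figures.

0.996 L

20.741 L − 17.97 L = 2.771 L; the difference is limited to 2 decimal places (3 s.f.).
Carrying full precision, 2.771 × 0.3594 = 0.9958974 L; 0.3594 has 4 s.f., so the result keeps min(3, 4) = 3 s.f.
Rounded to 3 significant figures: 0.996 L.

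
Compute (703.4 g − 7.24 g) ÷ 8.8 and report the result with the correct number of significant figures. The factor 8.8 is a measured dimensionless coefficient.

703.4 g − 7.24 g = 696.16 g; the difference is limited to 1 decimal place (4 s.f.).
Carrying full precision, 696.16 ÷ 8.8 = 79.1090909091… g; 8.8 has 2 s.f., so the result keeps min(4, 2) = 2 s.f.
Rounded to 2 significant figures: 79 g.

79 g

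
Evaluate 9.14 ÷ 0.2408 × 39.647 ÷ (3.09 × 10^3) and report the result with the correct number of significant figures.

0.487

9.14 ÷ 0.2408 × 39.647 ÷ (3.09 × 10^3) = 0.487014133041…
Multiplication/division keeps the fewest significant figures: 9.14 → 3 s.f., 0.2408 → 4 s.f., 39.647 → 5 s.f., 3.09 × 10^3 → 3 s.f.; limit is 3.
Rounded to 3 significant figures: 0.487.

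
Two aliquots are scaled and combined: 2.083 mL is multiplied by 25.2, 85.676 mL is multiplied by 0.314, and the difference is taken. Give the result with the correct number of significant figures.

2.083 × 25.2 = 52.4916 → 52.5 mL (3 s.f., last digit at the 10^-1 place).
85.676 × 0.314 = 26.902264 → 26.9 mL (3 s.f., last digit at the 10^-1 place).
Difference: 25.589336 mL; keep the coarser place, 10^-1.
Result: 25.6 mL.

25.6 mL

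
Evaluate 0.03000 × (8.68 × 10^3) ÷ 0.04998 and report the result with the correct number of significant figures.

0.03000 × (8.68 × 10^3) ÷ 0.04998 = 5210.08403361…
Multiplication/division keeps the fewest significant figures: 0.03000 → 4 s.f., 8.68 × 10^3 → 3 s.f., 0.04998 → 4 s.f.; limit is 3.
Rounded to 3 significant figures: 5.21 × 10^3.

5.21 × 10^3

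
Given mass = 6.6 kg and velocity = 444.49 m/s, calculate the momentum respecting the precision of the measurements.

momentum = 6.6 kg × 444.49 m/s = 2933.634 kg·m/s.
6.6 has 2 significant figures; 444.49 has 5.
Division/multiplication keeps the fewest: 2 significant figures.
Rounded: 2.9 × 10^3 kg·m/s.

2.9 × 10^3 kg·m/s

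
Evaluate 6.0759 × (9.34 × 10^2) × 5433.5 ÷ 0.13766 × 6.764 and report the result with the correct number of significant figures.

1.52 × 10^9

6.0759 × (9.34 × 10^2) × 5433.5 ÷ 0.13766 × 6.764 = 1.51507104649 × 10^9…
Multiplication/division keeps the fewest significant figures: 6.0759 → 5 s.f., 9.34 × 10^2 → 3 s.f., 5433.5 → 5 s.f., 0.13766 → 5 s.f., 6.764 → 4 s.f.; limit is 3.
Rounded to 3 significant figures: 1.52 × 10^9.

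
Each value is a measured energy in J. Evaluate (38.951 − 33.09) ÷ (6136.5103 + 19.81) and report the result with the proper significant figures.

38.951 − 33.09 = 5.861, limited to 2 d.p. → 3 s.f.; 6136.5103 + 19.81 = 6156.3203, limited to 2 d.p. → 6 s.f.
Carrying full precision, 5.861 ÷ 6156.3203 = 0.000952029737634…; keep min(3, 6) = 3 s.f.
Rounded to 3 significant figures: 9.52 × 10⁻⁴.

9.52 × 10⁻⁴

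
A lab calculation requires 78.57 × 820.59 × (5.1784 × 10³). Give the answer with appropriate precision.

78.57 × 820.59 × (5.1784 × 10³) = 333870899.624…
Multiplication/division keeps the fewest significant figures: 78.57 → 4 s.f., 820.59 → 5 s.f., 5.1784 × 10³ → 5 s.f.; limit is 4.
Rounded to 4 significant figures: 3.339 × 10⁸.

3.339 × 10⁸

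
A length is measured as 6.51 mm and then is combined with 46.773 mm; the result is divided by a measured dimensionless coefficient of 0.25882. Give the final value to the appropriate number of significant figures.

6.51 mm + 46.773 mm = 53.283 mm; the sum is limited to 2 decimal places (4 s.f.).
Carrying full precision, 53.283 ÷ 0.25882 = 205.868943667… mm; 0.25882 has 5 s.f., so the result keeps min(4, 5) = 4 s.f.
Rounded to 4 significant figures: 205.9 mm.

205.9 mm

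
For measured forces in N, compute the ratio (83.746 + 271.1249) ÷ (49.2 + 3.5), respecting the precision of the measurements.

6.73

83.746 + 271.1249 = 354.8709, limited to 3 d.p. → 6 s.f.; 49.2 + 3.5 = 52.7, limited to 1 d.p. → 3 s.f.
Carrying full precision, 354.8709 ÷ 52.7 = 6.73379316888…; keep min(6, 3) = 3 s.f.
Rounded to 3 significant figures: 6.73.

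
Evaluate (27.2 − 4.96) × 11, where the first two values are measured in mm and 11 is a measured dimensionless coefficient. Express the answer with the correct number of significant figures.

2.4 × 10² mm

27.2 mm − 4.96 mm = 22.24 mm; the difference is limited to 1 decimal place (3 s.f.).
Carrying full precision, 22.24 × 11 = 244.64 mm; 11 has 2 s.f., so the result keeps min(3, 2) = 2 s.f.
Rounded to 2 significant figures: 2.4 × 10² mm.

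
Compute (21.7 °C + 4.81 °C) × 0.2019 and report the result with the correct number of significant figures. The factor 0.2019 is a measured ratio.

5.35 °C

21.7 °C + 4.81 °C = 26.51 °C; the sum is limited to 1 decimal place (3 s.f.).
Carrying full precision, 26.51 × 0.2019 = 5.352369 °C; 0.2019 has 4 s.f., so the result keeps min(3, 4) = 3 s.f.
Rounded to 3 significant figures: 5.35 °C.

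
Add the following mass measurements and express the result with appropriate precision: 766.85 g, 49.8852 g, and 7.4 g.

766.85 g + 49.8852 g + 7.4 g = 824.1352 g.
Addition/subtraction keeps the fewest decimal places: 766.85 → 2 decimal places, 49.8852 → 4 decimal places, 7.4 → 1 decimal place; limit is 1.
Rounded to 1 decimal place: 824.1 g.

824.1 g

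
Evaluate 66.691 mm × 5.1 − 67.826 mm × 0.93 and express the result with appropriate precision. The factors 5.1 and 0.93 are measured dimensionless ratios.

2.8 × 10^2 mm

66.691 × 5.1 = 340.1241 → 3.4 × 10^2 mm (2 s.f., last digit at the 10^1 place).
67.826 × 0.93 = 63.07818 → 63 mm (2 s.f., last digit at the 10^0 place).
Difference: 277.04592 mm; keep the coarser place, 10^1.
Result: 2.8 × 10^2 mm.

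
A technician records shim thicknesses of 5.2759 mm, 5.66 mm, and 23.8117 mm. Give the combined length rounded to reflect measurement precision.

34.75 mm

5.2759 mm + 5.66 mm + 23.8117 mm = 34.7476 mm.
Addition/subtraction keeps the fewest decimal places: 5.2759 → 4 decimal places, 5.66 → 2 decimal places, 23.8117 → 4 decimal places; limit is 2.
Rounded to 2 decimal places: 34.75 mm.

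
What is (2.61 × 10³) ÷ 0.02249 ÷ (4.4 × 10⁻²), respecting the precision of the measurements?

2.6 × 10⁶

(2.61 × 10³) ÷ 0.02249 ÷ (4.4 × 10⁻²) = 2637535.87453…
Multiplication/division keeps the fewest significant figures: 2.61 × 10³ → 3 s.f., 0.02249 → 4 s.f., 4.4 × 10⁻² → 2 s.f.; limit is 2.
Rounded to 2 significant figures: 2.6 × 10⁶.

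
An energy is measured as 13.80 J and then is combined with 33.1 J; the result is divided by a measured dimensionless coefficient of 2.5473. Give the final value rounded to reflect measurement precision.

13.80 J + 33.1 J = 46.90 J; the sum is limited to 1 decimal place (3 s.f.).
Carrying full precision, 46.90 ÷ 2.5473 = 18.4116515526… J; 2.5473 has 5 s.f., so the result keeps min(3, 5) = 3 s.f.
Rounded to 3 significant figures: 18.4 J.

18.4 J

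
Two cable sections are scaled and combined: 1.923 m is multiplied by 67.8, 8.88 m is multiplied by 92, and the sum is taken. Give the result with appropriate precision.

9.5 × 10^2 m

1.923 × 67.8 = 130.3794 → 130. m (3 s.f., last digit at the 10^0 place).
8.88 × 92 = 816.96 → 8.2 × 10^2 m (2 s.f., last digit at the 10^1 place).
Sum: 947.3394 m; keep the coarser place, 10^1.
Result: 9.5 × 10^2 m.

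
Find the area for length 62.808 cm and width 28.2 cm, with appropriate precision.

1.77 × 10³ cm²

area = 62.808 cm × 28.2 cm = 1771.1856 cm².
62.808 has 5 significant figures; 28.2 has 3.
Division/multiplication keeps the fewest: 3 significant figures.
Rounded: 1.77 × 10³ cm².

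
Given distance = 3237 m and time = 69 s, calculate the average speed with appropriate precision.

47 m/s

average speed = 3237 m ÷ 69 s = 46.9130434783… m/s.
3237 has 4 significant figures; 69 has 2.
Division/multiplication keeps the fewest: 2 significant figures.
Rounded: 47 m/s.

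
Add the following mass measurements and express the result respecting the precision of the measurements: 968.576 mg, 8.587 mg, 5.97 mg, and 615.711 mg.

1598.84 mg

968.576 mg + 8.587 mg + 5.97 mg + 615.711 mg = 1598.844 mg.
Addition/subtraction keeps the fewest decimal places: 968.576 → 3 decimal places, 8.587 → 3 decimal places, 5.97 → 2 decimal places, 615.711 → 3 decimal places; limit is 2.
Rounded to 2 decimal places: 1598.84 mg.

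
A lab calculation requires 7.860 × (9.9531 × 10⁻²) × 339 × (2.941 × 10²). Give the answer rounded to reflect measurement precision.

7.80 × 10⁴

7.860 × (9.9531 × 10⁻²) × 339 × (2.941 × 10²) = 77996.5936706…
Multiplication/division keeps the fewest significant figures: 7.860 → 4 s.f., 9.9531 × 10⁻² → 5 s.f., 339 → 3 s.f., 2.941 × 10² → 4 s.f.; limit is 3.
Rounded to 3 significant figures: 7.80 × 10⁴.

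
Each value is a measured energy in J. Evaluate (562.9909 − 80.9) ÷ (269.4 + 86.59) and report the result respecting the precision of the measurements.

562.9909 − 80.9 = 482.0909, limited to 1 d.p. → 4 s.f.; 269.4 + 86.59 = 355.99, limited to 1 d.p. → 4 s.f.
Carrying full precision, 482.0909 ÷ 355.99 = 1.3542259614…; keep min(4, 4) = 4 s.f.
Rounded to 4 significant figures: 1.354.

1.354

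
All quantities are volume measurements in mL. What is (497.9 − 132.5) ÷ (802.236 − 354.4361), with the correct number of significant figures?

497.9 − 132.5 = 365.4, limited to 1 d.p. → 4 s.f.; 802.236 − 354.4361 = 447.7999, limited to 3 d.p. → 6 s.f.
Carrying full precision, 365.4 ÷ 447.7999 = 0.815989463151…; keep min(4, 6) = 4 s.f.
Rounded to 4 significant figures: 0.8160.

0.8160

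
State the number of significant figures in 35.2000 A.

35.2000: trailing zeros after a decimal point are significant.

6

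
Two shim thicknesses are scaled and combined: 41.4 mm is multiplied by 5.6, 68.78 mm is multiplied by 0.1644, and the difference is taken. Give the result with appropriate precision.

41.4 × 5.6 = 231.84 → 2.3 × 10² mm (2 s.f., last digit at the 10^1 place).
68.78 × 0.1644 = 11.307432 → 11.31 mm (4 s.f., last digit at the 10^-2 place).
Difference: 220.532568 mm; keep the coarser place, 10^1.
Result: 2.2 × 10² mm.

2.2 × 10² mm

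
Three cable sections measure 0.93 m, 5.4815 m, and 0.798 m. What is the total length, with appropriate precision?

0.93 m + 5.4815 m + 0.798 m = 7.2095 m.
Addition/subtraction keeps the fewest decimal places: 0.93 → 2 decimal places, 5.4815 → 4 decimal places, 0.798 → 3 decimal places; limit is 2.
Rounded to 2 decimal places: 7.21 m.

7.21 m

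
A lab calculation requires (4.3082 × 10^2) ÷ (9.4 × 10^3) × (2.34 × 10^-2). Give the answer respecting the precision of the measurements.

(4.3082 × 10^2) ÷ (9.4 × 10^3) × (2.34 × 10^-2) = 0.00107246680851…
Multiplication/division keeps the fewest significant figures: 4.3082 × 10^2 → 5 s.f., 9.4 × 10^3 → 2 s.f., 2.34 × 10^-2 → 3 s.f.; limit is 2.
Rounded to 2 significant figures: 0.0011.

0.0011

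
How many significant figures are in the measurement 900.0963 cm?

7

900.0963: zeros between nonzero digits are significant.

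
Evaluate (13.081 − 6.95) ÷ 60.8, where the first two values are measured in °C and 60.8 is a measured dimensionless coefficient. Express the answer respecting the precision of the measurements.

0.101 °C

13.081 °C − 6.95 °C = 6.131 °C; the difference is limited to 2 decimal places (3 s.f.).
Carrying full precision, 6.131 ÷ 60.8 = 0.100838815789… °C; 60.8 has 3 s.f., so the result keeps min(3, 3) = 3 s.f.
Rounded to 3 significant figures: 0.101 °C.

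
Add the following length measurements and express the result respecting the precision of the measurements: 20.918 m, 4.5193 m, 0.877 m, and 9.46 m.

35.77 m

20.918 m + 4.5193 m + 0.877 m + 9.46 m = 35.7743 m.
Addition/subtraction keeps the fewest decimal places: 20.918 → 3 decimal places, 4.5193 → 4 decimal places, 0.877 → 3 decimal places, 9.46 → 2 decimal places; limit is 2.
Rounded to 2 decimal places: 35.77 m.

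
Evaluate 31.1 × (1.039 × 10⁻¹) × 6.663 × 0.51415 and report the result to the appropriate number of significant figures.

11.1

31.1 × (1.039 × 10⁻¹) × 6.663 × 0.51415 = 11.0696933416…
Multiplication/division keeps the fewest significant figures: 31.1 → 3 s.f., 1.039 × 10⁻¹ → 4 s.f., 6.663 → 4 s.f., 0.51415 → 5 s.f.; limit is 3.
Rounded to 3 significant figures: 11.1.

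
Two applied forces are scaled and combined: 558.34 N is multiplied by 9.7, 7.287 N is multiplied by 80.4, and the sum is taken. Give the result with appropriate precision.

558.34 × 9.7 = 5415.898 → 5.4 × 10³ N (2 s.f., last digit at the 10^2 place).
7.287 × 80.4 = 585.8748 → 586 N (3 s.f., last digit at the 10^0 place).
Sum: 6001.7728 N; keep the coarser place, 10^2.
Result: 6.0 × 10³ N.

6.0 × 10³ N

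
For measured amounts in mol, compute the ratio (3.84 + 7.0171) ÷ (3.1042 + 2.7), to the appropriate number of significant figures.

3.84 + 7.0171 = 10.8571, limited to 2 d.p. → 4 s.f.; 3.1042 + 2.7 = 5.8042, limited to 1 d.p. → 2 s.f.
Carrying full precision, 10.8571 ÷ 5.8042 = 1.8705592502…; keep min(4, 2) = 2 s.f.
Rounded to 2 significant figures: 1.9.

1.9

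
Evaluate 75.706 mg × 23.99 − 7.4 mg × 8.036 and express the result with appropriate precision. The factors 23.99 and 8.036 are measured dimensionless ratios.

75.706 × 23.99 = 1816.18694 → 1.816 × 10³ mg (4 s.f., last digit at the 10^0 place).
7.4 × 8.036 = 59.4664 → 59 mg (2 s.f., last digit at the 10^0 place).
Difference: 1756.72054 mg; keep the coarser place, 10^0.
Result: 1757 mg.

1757 mg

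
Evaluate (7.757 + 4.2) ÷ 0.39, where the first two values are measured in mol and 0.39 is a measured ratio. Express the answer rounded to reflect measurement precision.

31 mol

7.757 mol + 4.2 mol = 11.957 mol; the sum is limited to 1 decimal place (3 s.f.).
Carrying full precision, 11.957 ÷ 0.39 = 30.658974359… mol; 0.39 has 2 s.f., so the result keeps min(3, 2) = 2 s.f.
Rounded to 2 significant figures: 31 mol.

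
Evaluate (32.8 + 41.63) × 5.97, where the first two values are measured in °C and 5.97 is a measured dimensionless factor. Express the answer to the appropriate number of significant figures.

32.8 °C + 41.63 °C = 74.43 °C; the sum is limited to 1 decimal place (3 s.f.).
Carrying full precision, 74.43 × 5.97 = 444.3471 °C; 5.97 has 3 s.f., so the result keeps min(3, 3) = 3 s.f.
Rounded to 3 significant figures: 444 °C.

444 °C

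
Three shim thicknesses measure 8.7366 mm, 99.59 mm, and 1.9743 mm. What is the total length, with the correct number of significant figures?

8.7366 mm + 99.59 mm + 1.9743 mm = 110.3009 mm.
Addition/subtraction keeps the fewest decimal places: 8.7366 → 4 decimal places, 99.59 → 2 decimal places, 1.9743 → 4 decimal places; limit is 2.
Rounded to 2 decimal places: 1.1030 × 10² mm.

1.1030 × 10² mm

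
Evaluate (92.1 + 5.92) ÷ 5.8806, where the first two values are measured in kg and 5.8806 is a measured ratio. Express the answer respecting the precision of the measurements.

16.7 kg

92.1 kg + 5.92 kg = 98.02 kg; the sum is limited to 1 decimal place (3 s.f.).
Carrying full precision, 98.02 ÷ 5.8806 = 16.6683671734… kg; 5.8806 has 5 s.f., so the result keeps min(3, 5) = 3 s.f.
Rounded to 3 significant figures: 16.7 kg.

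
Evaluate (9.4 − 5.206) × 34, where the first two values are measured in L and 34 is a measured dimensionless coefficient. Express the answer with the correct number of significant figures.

9.4 L − 5.206 L = 4.194 L; the difference is limited to 1 decimal place (2 s.f.).
Carrying full precision, 4.194 × 34 = 142.596 L; 34 has 2 s.f., so the result keeps min(2, 2) = 2 s.f.
Rounded to 2 significant figures: 1.4 × 10² L.

1.4 × 10² L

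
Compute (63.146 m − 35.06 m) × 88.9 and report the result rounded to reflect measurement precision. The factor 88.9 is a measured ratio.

63.146 m − 35.06 m = 28.086 m; the difference is limited to 2 decimal places (4 s.f.).
Carrying full precision, 28.086 × 88.9 = 2496.8454 m; 88.9 has 3 s.f., so the result keeps min(4, 3) = 3 s.f.
Rounded to 3 significant figures: 2.50 × 10³ m.

2.50 × 10³ m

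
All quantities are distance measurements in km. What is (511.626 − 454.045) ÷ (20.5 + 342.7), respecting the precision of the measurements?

0.1585

511.626 − 454.045 = 57.581, limited to 3 d.p. → 5 s.f.; 20.5 + 342.7 = 363.2, limited to 1 d.p. → 4 s.f.
Carrying full precision, 57.581 ÷ 363.2 = 0.158537995595…; keep min(5, 4) = 4 s.f.
Rounded to 4 significant figures: 0.1585.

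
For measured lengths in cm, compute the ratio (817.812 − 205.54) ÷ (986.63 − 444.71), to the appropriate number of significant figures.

1.1298

817.812 − 205.54 = 612.272, limited to 2 d.p. → 5 s.f.; 986.63 − 444.71 = 541.92, limited to 2 d.p. → 5 s.f.
Carrying full precision, 612.272 ÷ 541.92 = 1.12981989962…; keep min(5, 5) = 5 s.f.
Rounded to 5 significant figures: 1.1298.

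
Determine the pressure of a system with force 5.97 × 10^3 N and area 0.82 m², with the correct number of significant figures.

7.3 × 10^3 Pa

pressure = 5.97 × 10^3 N ÷ 0.82 m² = 7280.48780488… Pa.
5.97 × 10^3 has 3 significant figures; 0.82 has 2.
Division/multiplication keeps the fewest: 2 significant figures.
Rounded: 7.3 × 10^3 Pa.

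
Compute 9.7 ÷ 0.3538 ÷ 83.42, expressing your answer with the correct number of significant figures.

9.7 ÷ 0.3538 ÷ 83.42 = 0.328657630773…
Multiplication/division keeps the fewest significant figures: 9.7 → 2 s.f., 0.3538 → 4 s.f., 83.42 → 4 s.f.; limit is 2.
Rounded to 2 significant figures: 0.33.

0.33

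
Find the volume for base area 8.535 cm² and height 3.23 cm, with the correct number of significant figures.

27.6 cm³

volume = 8.535 cm² × 3.23 cm = 27.56805 cm³.
8.535 has 4 significant figures; 3.23 has 3.
Division/multiplication keeps the fewest: 3 significant figures.
Rounded: 27.6 cm³.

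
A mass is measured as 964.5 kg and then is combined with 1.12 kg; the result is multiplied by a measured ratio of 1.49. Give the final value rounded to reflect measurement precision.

964.5 kg + 1.12 kg = 965.62 kg; the sum is limited to 1 decimal place (4 s.f.).
Carrying full precision, 965.62 × 1.49 = 1438.7738 kg; 1.49 has 3 s.f., so the result keeps min(4, 3) = 3 s.f.
Rounded to 3 significant figures: 1.44 × 10³ kg.

1.44 × 10³ kg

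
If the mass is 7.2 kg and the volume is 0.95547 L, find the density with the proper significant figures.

7.5 kg/L

density = 7.2 kg ÷ 0.95547 L = 7.53555841628… kg/L.
7.2 has 2 significant figures; 0.95547 has 5.
Division/multiplication keeps the fewest: 2 significant figures.
Rounded: 7.5 kg/L.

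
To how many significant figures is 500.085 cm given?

6

500.085: zeros between nonzero digits are significant.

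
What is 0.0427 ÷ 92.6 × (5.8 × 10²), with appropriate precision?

0.27

0.0427 ÷ 92.6 × (5.8 × 10²) = 0.267451403888…
Multiplication/division keeps the fewest significant figures: 0.0427 → 3 s.f., 92.6 → 3 s.f., 5.8 × 10² → 2 s.f.; limit is 2.
Rounded to 2 significant figures: 0.27.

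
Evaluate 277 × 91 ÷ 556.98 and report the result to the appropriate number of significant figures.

277 × 91 ÷ 556.98 = 45.2565621746…
Multiplication/division keeps the fewest significant figures: 277 → 3 s.f., 91 → 2 s.f., 556.98 → 5 s.f.; limit is 2.
Rounded to 2 significant figures: 45.

45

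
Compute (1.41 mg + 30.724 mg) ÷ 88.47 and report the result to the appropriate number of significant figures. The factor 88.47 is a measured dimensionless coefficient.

1.41 mg + 30.724 mg = 32.134 mg; the sum is limited to 2 decimal places (4 s.f.).
Carrying full precision, 32.134 ÷ 88.47 = 0.36321917034… mg; 88.47 has 4 s.f., so the result keeps min(4, 4) = 4 s.f.
Rounded to 4 significant figures: 3.632 × 10^-1 mg.

3.632 × 10^-1 mg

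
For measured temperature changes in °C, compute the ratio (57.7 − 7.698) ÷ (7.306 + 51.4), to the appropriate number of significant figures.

57.7 − 7.698 = 50.002, limited to 1 d.p. → 3 s.f.; 7.306 + 51.4 = 58.706, limited to 1 d.p. → 3 s.f.
Carrying full precision, 50.002 ÷ 58.706 = 0.851735768065…; keep min(3, 3) = 3 s.f.
Rounded to 3 significant figures: 0.852.

0.852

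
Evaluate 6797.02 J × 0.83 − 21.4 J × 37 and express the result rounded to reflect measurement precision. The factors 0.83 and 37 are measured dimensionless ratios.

4.8 × 10³ J

6797.02 × 0.83 = 5641.5266 → 5.6 × 10³ J (2 s.f., last digit at the 10^2 place).
21.4 × 37 = 791.8 → 7.9 × 10² J (2 s.f., last digit at the 10^1 place).
Difference: 4849.7266 J; keep the coarser place, 10^2.
Result: 4.8 × 10³ J.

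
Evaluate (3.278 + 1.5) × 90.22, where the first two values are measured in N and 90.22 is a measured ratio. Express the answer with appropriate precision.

4.3 × 10^2 N

3.278 N + 1.5 N = 4.778 N; the sum is limited to 1 decimal place (2 s.f.).
Carrying full precision, 4.778 × 90.22 = 431.07116 N; 90.22 has 4 s.f., so the result keeps min(2, 4) = 2 s.f.
Rounded to 2 significant figures: 4.3 × 10^2 N.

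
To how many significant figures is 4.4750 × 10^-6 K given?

5

4.4750 × 10^-6: in scientific notation every digit of the coefficient is significant.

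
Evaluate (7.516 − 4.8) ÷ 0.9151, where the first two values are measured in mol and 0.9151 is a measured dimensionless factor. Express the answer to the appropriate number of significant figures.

3.0 mol

7.516 mol − 4.8 mol = 2.716 mol; the difference is limited to 1 decimal place (2 s.f.).
Carrying full precision, 2.716 ÷ 0.9151 = 2.96798164135… mol; 0.9151 has 4 s.f., so the result keeps min(2, 4) = 2 s.f.
Rounded to 2 significant figures: 3.0 mol.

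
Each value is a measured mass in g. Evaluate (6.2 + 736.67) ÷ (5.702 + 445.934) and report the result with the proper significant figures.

1.645

6.2 + 736.67 = 742.87, limited to 1 d.p. → 4 s.f.; 5.702 + 445.934 = 451.636, limited to 3 d.p. → 6 s.f.
Carrying full precision, 742.87 ÷ 451.636 = 1.64484230664…; keep min(4, 6) = 4 s.f.
Rounded to 4 significant figures: 1.645.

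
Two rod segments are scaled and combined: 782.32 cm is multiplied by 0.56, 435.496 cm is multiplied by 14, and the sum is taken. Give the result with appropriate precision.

782.32 × 0.56 = 438.0992 → 4.4 × 10^2 cm (2 s.f., last digit at the 10^1 place).
435.496 × 14 = 6096.944 → 6.1 × 10^3 cm (2 s.f., last digit at the 10^2 place).
Sum: 6535.0432 cm; keep the coarser place, 10^2.
Result: 6.5 × 10^3 cm.

6.5 × 10^3 cm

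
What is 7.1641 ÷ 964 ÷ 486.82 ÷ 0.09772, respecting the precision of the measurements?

7.1641 ÷ 964 ÷ 486.82 ÷ 0.09772 = 0.00015621859772…
Multiplication/division keeps the fewest significant figures: 7.1641 → 5 s.f., 964 → 3 s.f., 486.82 → 5 s.f., 0.09772 → 4 s.f.; limit is 3.
Rounded to 3 significant figures: 1.56 × 10⁻⁴.

1.56 × 10⁻⁴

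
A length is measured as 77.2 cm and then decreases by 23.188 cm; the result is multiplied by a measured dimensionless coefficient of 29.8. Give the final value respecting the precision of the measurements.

1.61 × 10^3 cm

77.2 cm − 23.188 cm = 54.012 cm; the difference is limited to 1 decimal place (3 s.f.).
Carrying full precision, 54.012 × 29.8 = 1609.5576 cm; 29.8 has 3 s.f., so the result keeps min(3, 3) = 3 s.f.
Rounded to 3 significant figures: 1.61 × 10^3 cm.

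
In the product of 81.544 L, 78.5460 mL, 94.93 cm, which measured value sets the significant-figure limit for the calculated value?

81.544 L → 5 s.f.; 78.5460 mL → 6 s.f.; 94.93 cm → 4 s.f.
The fewest is 4 significant figures, from 94.93 cm.

94.93 cm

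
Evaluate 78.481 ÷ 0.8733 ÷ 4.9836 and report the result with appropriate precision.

78.481 ÷ 0.8733 ÷ 4.9836 = 18.0325809661…
Multiplication/division keeps the fewest significant figures: 78.481 → 5 s.f., 0.8733 → 4 s.f., 4.9836 → 5 s.f.; limit is 4.
Rounded to 4 significant figures: 18.03.

18.03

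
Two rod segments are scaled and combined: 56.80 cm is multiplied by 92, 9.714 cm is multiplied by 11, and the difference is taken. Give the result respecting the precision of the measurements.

56.80 × 92 = 5225.6 → 5.2 × 10^3 cm (2 s.f., last digit at the 10^2 place).
9.714 × 11 = 106.854 → 1.1 × 10^2 cm (2 s.f., last digit at the 10^1 place).
Difference: 5118.746 cm; keep the coarser place, 10^2.
Result: 5.1 × 10^3 cm.

5.1 × 10^3 cm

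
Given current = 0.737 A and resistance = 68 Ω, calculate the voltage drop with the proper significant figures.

voltage drop = 0.737 A × 68 Ω = 50.116 V.
0.737 has 3 significant figures; 68 has 2.
Division/multiplication keeps the fewest: 2 significant figures.
Rounded: 5.0 × 10^1 V.

5.0 × 10^1 V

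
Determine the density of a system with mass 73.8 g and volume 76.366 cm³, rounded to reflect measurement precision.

density = 73.8 g ÷ 76.366 cm³ = 0.966398659089… g/cm³.
73.8 has 3 significant figures; 76.366 has 5.
Division/multiplication keeps the fewest: 3 significant figures.
Rounded: 0.966 g/cm³.

0.966 g/cm³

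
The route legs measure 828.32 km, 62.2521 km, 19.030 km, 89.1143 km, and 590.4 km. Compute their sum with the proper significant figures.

1589.1 km

828.32 km + 62.2521 km + 19.030 km + 89.1143 km + 590.4 km = 1589.1164 km.
Addition/subtraction keeps the fewest decimal places: 828.32 → 2 decimal places, 62.2521 → 4 decimal places, 19.030 → 3 decimal places, 89.1143 → 4 decimal places, 590.4 → 1 decimal place; limit is 1.
Rounded to 1 decimal place: 1589.1 km.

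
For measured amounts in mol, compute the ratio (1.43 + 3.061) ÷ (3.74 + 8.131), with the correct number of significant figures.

0.378

1.43 + 3.061 = 4.491, limited to 2 d.p. → 3 s.f.; 3.74 + 8.131 = 11.871, limited to 2 d.p. → 4 s.f.
Carrying full precision, 4.491 ÷ 11.871 = 0.378316906748…; keep min(3, 4) = 3 s.f.
Rounded to 3 significant figures: 0.378.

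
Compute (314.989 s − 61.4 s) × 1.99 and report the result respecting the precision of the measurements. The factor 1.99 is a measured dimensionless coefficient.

505 s

314.989 s − 61.4 s = 253.589 s; the difference is limited to 1 decimal place (4 s.f.).
Carrying full precision, 253.589 × 1.99 = 504.64211 s; 1.99 has 3 s.f., so the result keeps min(4, 3) = 3 s.f.
Rounded to 3 significant figures: 505 s.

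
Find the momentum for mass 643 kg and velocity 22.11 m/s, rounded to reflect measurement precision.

1.42 × 10^4 kg·m/s

momentum = 643 kg × 22.11 m/s = 14216.73 kg·m/s.
643 has 3 significant figures; 22.11 has 4.
Division/multiplication keeps the fewest: 3 significant figures.
Rounded: 1.42 × 10^4 kg·m/s.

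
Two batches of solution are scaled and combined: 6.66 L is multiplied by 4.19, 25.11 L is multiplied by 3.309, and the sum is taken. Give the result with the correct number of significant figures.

6.66 × 4.19 = 27.9054 → 27.9 L (3 s.f., last digit at the 10^-1 place).
25.11 × 3.309 = 83.08899 → 83.09 L (4 s.f., last digit at the 10^-2 place).
Sum: 110.99439 L; keep the coarser place, 10^-1.
Result: 111.0 L.

111.0 L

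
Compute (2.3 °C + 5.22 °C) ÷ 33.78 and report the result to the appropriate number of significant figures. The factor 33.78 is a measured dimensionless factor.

0.22 °C

2.3 °C + 5.22 °C = 7.52 °C; the sum is limited to 1 decimal place (2 s.f.).
Carrying full precision, 7.52 ÷ 33.78 = 0.222616933097… °C; 33.78 has 4 s.f., so the result keeps min(2, 4) = 2 s.f.
Rounded to 2 significant figures: 0.22 °C.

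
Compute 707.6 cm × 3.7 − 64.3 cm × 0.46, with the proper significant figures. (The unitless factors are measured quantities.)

2.6 × 10^3 cm

707.6 × 3.7 = 2618.12 → 2.6 × 10^3 cm (2 s.f., last digit at the 10^2 place).
64.3 × 0.46 = 29.578 → 3.0 × 10^1 cm (2 s.f., last digit at the 10^0 place).
Difference: 2588.542 cm; keep the coarser place, 10^2.
Result: 2.6 × 10^3 cm.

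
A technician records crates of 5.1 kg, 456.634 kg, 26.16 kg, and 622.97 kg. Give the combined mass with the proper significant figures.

5.1 kg + 456.634 kg + 26.16 kg + 622.97 kg = 1110.864 kg.
Addition/subtraction keeps the fewest decimal places: 5.1 → 1 decimal place, 456.634 → 3 decimal places, 26.16 → 2 decimal places, 622.97 → 2 decimal places; limit is 1.
Rounded to 1 decimal place: 1.1109 × 10³ kg.

1.1109 × 10³ kg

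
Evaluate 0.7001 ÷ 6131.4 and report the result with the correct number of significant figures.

1.142 × 10⁻⁴

0.7001 ÷ 6131.4 = 0.000114182731513…
Multiplication/division keeps the fewest significant figures: 0.7001 → 4 s.f., 6131.4 → 5 s.f.; limit is 4.
Rounded to 4 significant figures: 1.142 × 10⁻⁴.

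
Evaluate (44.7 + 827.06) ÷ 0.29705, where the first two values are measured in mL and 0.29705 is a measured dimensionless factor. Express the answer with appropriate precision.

2935 mL

44.7 mL + 827.06 mL = 871.76 mL; the sum is limited to 1 decimal place (4 s.f.).
Carrying full precision, 871.76 ÷ 0.29705 = 2934.72479381… mL; 0.29705 has 5 s.f., so the result keeps min(4, 5) = 4 s.f.
Rounded to 4 significant figures: 2935 mL.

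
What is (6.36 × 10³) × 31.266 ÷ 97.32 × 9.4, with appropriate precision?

1.9 × 10⁴

(6.36 × 10³) × 31.266 ÷ 97.32 × 9.4 = 19206.8078915…
Multiplication/division keeps the fewest significant figures: 6.36 × 10³ → 3 s.f., 31.266 → 5 s.f., 97.32 → 4 s.f., 9.4 → 2 s.f.; limit is 2.
Rounded to 2 significant figures: 1.9 × 10⁴.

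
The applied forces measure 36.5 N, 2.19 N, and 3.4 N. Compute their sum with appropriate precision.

36.5 N + 2.19 N + 3.4 N = 42.09 N.
Addition/subtraction keeps the fewest decimal places: 36.5 → 1 decimal place, 2.19 → 2 decimal places, 3.4 → 1 decimal place; limit is 1.
Rounded to 1 decimal place: 42.1 N.

42.1 N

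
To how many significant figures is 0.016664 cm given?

0.016664: leading zeros are not significant.

5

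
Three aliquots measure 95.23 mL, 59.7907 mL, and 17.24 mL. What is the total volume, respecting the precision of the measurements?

95.23 mL + 59.7907 mL + 17.24 mL = 172.2607 mL.
Addition/subtraction keeps the fewest decimal places: 95.23 → 2 decimal places, 59.7907 → 4 decimal places, 17.24 → 2 decimal places; limit is 2.
Rounded to 2 decimal places: 172.26 mL.

172.26 mL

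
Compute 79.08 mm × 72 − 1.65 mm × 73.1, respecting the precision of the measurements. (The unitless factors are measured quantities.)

79.08 × 72 = 5693.76 → 5.7 × 10^3 mm (2 s.f., last digit at the 10^2 place).
1.65 × 73.1 = 120.615 → 121 mm (3 s.f., last digit at the 10^0 place).
Difference: 5573.145 mm; keep the coarser place, 10^2.
Result: 5.6 × 10^3 mm.

5.6 × 10^3 mm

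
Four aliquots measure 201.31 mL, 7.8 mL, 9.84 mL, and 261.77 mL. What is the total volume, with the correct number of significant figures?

480.7 mL

201.31 mL + 7.8 mL + 9.84 mL + 261.77 mL = 480.72 mL.
Addition/subtraction keeps the fewest decimal places: 201.31 → 2 decimal places, 7.8 → 1 decimal place, 9.84 → 2 decimal places, 261.77 → 2 decimal places; limit is 1.
Rounded to 1 decimal place: 480.7 mL.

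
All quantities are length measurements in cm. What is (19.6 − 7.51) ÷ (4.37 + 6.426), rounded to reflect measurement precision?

1.12

19.6 − 7.51 = 12.09, limited to 1 d.p. → 3 s.f.; 4.37 + 6.426 = 10.796, limited to 2 d.p. → 4 s.f.
Carrying full precision, 12.09 ÷ 10.796 = 1.11985920711…; keep min(3, 4) = 3 s.f.
Rounded to 3 significant figures: 1.12.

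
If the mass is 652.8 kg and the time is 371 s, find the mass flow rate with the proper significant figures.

mass flow rate = 652.8 kg ÷ 371 s = 1.75956873315… kg/s.
652.8 has 4 significant figures; 371 has 3.
Division/multiplication keeps the fewest: 3 significant figures.
Rounded: 1.76 kg/s.

1.76 kg/s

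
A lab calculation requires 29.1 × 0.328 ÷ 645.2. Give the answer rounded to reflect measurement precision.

29.1 × 0.328 ÷ 645.2 = 0.0147935523869…
Multiplication/division keeps the fewest significant figures: 29.1 → 3 s.f., 0.328 → 3 s.f., 645.2 → 4 s.f.; limit is 3.
Rounded to 3 significant figures: 0.0148.

0.0148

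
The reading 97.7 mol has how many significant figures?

97.7: every digit is nonzero and significant.

3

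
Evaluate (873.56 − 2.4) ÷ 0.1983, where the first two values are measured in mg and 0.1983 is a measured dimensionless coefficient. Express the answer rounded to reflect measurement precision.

4393 mg

873.56 mg − 2.4 mg = 871.16 mg; the difference is limited to 1 decimal place (4 s.f.).
Carrying full precision, 871.16 ÷ 0.1983 = 4393.14170449… mg; 0.1983 has 4 s.f., so the result keeps min(4, 4) = 4 s.f.
Rounded to 4 significant figures: 4393 mg.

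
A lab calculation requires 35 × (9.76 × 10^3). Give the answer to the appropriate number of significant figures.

3.4 × 10^5

35 × (9.76 × 10^3) = 341600
Multiplication/division keeps the fewest significant figures: 35 → 2 s.f., 9.76 × 10^3 → 3 s.f.; limit is 2.
Rounded to 2 significant figures: 3.4 × 10^5.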